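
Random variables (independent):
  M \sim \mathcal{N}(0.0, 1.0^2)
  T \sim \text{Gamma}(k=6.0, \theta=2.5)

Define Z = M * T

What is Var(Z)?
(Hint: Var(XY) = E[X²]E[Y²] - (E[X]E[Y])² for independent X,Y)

Var(XY) = E[X²]E[Y²] - (E[X]E[Y])²
E[M] = 0, Var(M) = 1
E[T] = 15, Var(T) = 37.5
E[M²] = 1 + 0² = 1
E[T²] = 37.5 + 15² = 262.5
Var(Z) = 1*262.5 - (0*15)²
= 262.5 - 0 = 262.5

262.5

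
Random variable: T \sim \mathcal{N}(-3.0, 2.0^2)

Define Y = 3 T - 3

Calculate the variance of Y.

For Y = aT + b: Var(Y) = a² * Var(T)
Var(T) = 2.0^2 = 4
Var(Y) = 3² * 4 = 9 * 4 = 36

36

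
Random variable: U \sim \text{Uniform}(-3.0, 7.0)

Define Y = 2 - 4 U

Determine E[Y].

For Y = -4U + 2:
E[Y] = -4 * E[U] + 2
E[U] = (-3 + 7)/2 = 2
E[Y] = -4 * 2 + 2 = -6

-6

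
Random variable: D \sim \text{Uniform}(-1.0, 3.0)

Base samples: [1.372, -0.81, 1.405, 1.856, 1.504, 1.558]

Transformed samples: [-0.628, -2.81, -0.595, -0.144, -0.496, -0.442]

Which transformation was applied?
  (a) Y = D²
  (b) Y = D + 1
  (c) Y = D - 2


Checking option (c) Y = D - 2:
  D = 1.372 -> Y = -0.628 ✓
  D = -0.81 -> Y = -2.81 ✓
  D = 1.405 -> Y = -0.595 ✓
All samples match this transformation.

(c) D - 2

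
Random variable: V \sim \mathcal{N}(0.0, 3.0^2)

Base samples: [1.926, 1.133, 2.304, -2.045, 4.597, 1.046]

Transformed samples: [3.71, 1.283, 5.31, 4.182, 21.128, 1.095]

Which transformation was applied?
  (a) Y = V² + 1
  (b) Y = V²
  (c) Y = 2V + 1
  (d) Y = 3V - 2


Checking option (b) Y = V²:
  V = 1.926 -> Y = 3.71 ✓
  V = 1.133 -> Y = 1.283 ✓
  V = 2.304 -> Y = 5.31 ✓
All samples match this transformation.

(b) V²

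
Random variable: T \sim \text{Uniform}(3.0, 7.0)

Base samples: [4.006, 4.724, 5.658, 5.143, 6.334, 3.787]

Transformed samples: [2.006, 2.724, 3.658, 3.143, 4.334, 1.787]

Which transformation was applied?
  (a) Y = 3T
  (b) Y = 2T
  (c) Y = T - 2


Checking option (c) Y = T - 2:
  T = 4.006 -> Y = 2.006 ✓
  T = 4.724 -> Y = 2.724 ✓
  T = 5.658 -> Y = 3.658 ✓
All samples match this transformation.

(c) T - 2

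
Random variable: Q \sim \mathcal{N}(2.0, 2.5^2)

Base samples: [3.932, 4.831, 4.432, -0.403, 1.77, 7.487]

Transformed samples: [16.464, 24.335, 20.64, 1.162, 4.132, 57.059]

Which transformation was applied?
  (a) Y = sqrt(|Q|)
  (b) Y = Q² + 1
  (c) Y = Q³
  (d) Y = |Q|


Checking option (b) Y = Q² + 1:
  Q = 3.932 -> Y = 16.464 ✓
  Q = 4.831 -> Y = 24.335 ✓
  Q = 4.432 -> Y = 20.64 ✓
All samples match this transformation.

(b) Q² + 1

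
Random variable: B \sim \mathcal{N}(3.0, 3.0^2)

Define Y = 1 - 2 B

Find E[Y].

For Y = -2B + 1:
E[Y] = -2 * E[B] + 1
E[B] = 3.0 = 3
E[Y] = -2 * 3 + 1 = -5

-5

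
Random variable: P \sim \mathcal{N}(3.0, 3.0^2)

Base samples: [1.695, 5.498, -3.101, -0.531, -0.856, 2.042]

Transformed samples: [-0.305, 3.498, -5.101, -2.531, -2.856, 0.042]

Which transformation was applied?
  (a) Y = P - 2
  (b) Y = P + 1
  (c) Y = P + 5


Checking option (a) Y = P - 2:
  P = 1.695 -> Y = -0.305 ✓
  P = 5.498 -> Y = 3.498 ✓
  P = -3.101 -> Y = -5.101 ✓
All samples match this transformation.

(a) P - 2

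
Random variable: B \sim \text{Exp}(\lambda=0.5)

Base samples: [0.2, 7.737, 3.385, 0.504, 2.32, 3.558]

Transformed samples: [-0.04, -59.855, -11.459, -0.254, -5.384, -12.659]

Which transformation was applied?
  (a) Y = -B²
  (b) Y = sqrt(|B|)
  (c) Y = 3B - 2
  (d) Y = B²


Checking option (a) Y = -B²:
  B = 0.2 -> Y = -0.04 ✓
  B = 7.737 -> Y = -59.855 ✓
  B = 3.385 -> Y = -11.459 ✓
All samples match this transformation.

(a) -B²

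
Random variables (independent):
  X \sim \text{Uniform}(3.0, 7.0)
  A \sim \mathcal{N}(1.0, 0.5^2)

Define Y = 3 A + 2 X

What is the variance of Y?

For independent RVs: Var(aX + bY) = a²Var(X) + b²Var(Y)
Var(X) = 1.3333333
Var(A) = 0.25
Var(Y) = 2²*1.3333333 + 3²*0.25
= 4*1.3333333 + 9*0.25 = 7.5833333

7.5833333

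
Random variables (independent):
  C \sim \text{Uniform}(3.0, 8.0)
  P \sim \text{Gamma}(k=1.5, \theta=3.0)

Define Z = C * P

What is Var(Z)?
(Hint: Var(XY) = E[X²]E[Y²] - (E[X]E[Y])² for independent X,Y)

Var(XY) = E[X²]E[Y²] - (E[X]E[Y])²
E[C] = 5.5, Var(C) = 2.0833333
E[P] = 4.5, Var(P) = 13.5
E[C²] = 2.0833333 + 5.5² = 32.333333
E[P²] = 13.5 + 4.5² = 33.75
Var(Z) = 32.333333*33.75 - (5.5*4.5)²
= 1091.25 - 612.5625 = 478.6875

478.6875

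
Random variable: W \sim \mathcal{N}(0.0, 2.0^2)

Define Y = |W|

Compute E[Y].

For X ~ N(0, 2.0²), E[|X|] = sigma * sqrt(2/pi)
= 2.0 * sqrt(2/pi) = 1.5957691

1.5957691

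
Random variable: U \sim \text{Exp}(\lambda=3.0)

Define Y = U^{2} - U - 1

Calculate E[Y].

E[Y] = 1*E[U²] - 1*E[U] - 1
E[U] = 0.33333333
E[U²] = Var(U) + (E[U])² = 0.11111111 + 0.11111111 = 0.22222222
E[Y] = 1*0.22222222 - 1*0.33333333 - 1 = -1.1111111

-1.1111111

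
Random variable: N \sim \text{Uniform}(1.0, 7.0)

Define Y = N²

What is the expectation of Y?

E[N²] = Var(N) + (E[N])² = 3 + 16 = 19

19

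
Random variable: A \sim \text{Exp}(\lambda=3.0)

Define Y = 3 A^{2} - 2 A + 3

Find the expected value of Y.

E[Y] = 3*E[A²] - 2*E[A] + 3
E[A] = 0.33333333
E[A²] = Var(A) + (E[A])² = 0.11111111 + 0.11111111 = 0.22222222
E[Y] = 3*0.22222222 - 2*0.33333333 + 3 = 3

3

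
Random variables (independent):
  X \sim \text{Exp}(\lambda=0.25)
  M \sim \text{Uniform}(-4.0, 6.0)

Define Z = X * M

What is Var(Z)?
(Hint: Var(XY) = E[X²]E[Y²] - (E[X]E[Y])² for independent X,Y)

Var(XY) = E[X²]E[Y²] - (E[X]E[Y])²
E[X] = 4, Var(X) = 16
E[M] = 1, Var(M) = 8.3333333
E[X²] = 16 + 4² = 32
E[M²] = 8.3333333 + 1² = 9.3333333
Var(Z) = 32*9.3333333 - (4*1)²
= 298.66667 - 16 = 282.66667

282.66667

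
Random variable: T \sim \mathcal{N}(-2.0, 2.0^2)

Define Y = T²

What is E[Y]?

E[T²] = Var(T) + (E[T])² = 4 + 4 = 8

8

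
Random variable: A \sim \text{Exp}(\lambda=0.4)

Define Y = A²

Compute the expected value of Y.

Using E[X²] = Var(X) + (E[X])²:
E[A] = 2.5
Var(A) = 1/0.4^2 = 6.25
E[A²] = 6.25 + 2.5² = 6.25 + 6.25 = 12.5

12.5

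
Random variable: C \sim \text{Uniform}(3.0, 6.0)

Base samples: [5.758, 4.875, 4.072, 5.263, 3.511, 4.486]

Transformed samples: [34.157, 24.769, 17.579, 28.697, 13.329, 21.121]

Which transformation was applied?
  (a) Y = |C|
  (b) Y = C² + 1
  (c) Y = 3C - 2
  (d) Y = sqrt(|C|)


Checking option (b) Y = C² + 1:
  C = 5.758 -> Y = 34.157 ✓
  C = 4.875 -> Y = 24.769 ✓
  C = 4.072 -> Y = 17.579 ✓
All samples match this transformation.

(b) C² + 1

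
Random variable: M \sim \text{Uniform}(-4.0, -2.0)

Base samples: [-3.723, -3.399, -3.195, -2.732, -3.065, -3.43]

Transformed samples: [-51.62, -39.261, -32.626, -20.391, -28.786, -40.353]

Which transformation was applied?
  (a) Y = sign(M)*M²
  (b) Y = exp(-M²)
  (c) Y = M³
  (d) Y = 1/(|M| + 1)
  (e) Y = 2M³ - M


Checking option (c) Y = M³:
  M = -3.723 -> Y = -51.62 ✓
  M = -3.399 -> Y = -39.261 ✓
  M = -3.195 -> Y = -32.626 ✓
All samples match this transformation.

(c) M³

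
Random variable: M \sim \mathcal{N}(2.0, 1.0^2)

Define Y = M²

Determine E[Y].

E[M²] = Var(M) + (E[M])² = 1 + 4 = 5

5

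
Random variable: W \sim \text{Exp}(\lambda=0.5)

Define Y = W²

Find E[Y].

Using E[X²] = Var(X) + (E[X])²:
E[W] = 2
Var(W) = 1/0.5^2 = 4
E[W²] = 4 + 2² = 4 + 4 = 8

8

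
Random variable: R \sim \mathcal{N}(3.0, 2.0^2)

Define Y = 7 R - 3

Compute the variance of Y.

For Y = aR + b: Var(Y) = a² * Var(R)
Var(R) = 2.0^2 = 4
Var(Y) = 7² * 4 = 49 * 4 = 196

196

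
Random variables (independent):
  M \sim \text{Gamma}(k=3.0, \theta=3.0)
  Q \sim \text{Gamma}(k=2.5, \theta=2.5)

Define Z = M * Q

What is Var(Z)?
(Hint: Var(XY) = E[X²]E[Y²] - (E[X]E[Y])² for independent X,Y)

Var(XY) = E[X²]E[Y²] - (E[X]E[Y])²
E[M] = 9, Var(M) = 27
E[Q] = 6.25, Var(Q) = 15.625
E[M²] = 27 + 9² = 108
E[Q²] = 15.625 + 6.25² = 54.6875
Var(Z) = 108*54.6875 - (9*6.25)²
= 5906.25 - 3164.0625 = 2742.1875

2742.1875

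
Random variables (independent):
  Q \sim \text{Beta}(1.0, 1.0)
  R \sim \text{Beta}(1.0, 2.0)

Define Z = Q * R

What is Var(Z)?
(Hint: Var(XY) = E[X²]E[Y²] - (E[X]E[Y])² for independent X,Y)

Var(XY) = E[X²]E[Y²] - (E[X]E[Y])²
E[Q] = 0.5, Var(Q) = 0.083333333
E[R] = 0.33333333, Var(R) = 0.055555556
E[Q²] = 0.083333333 + 0.5² = 0.33333333
E[R²] = 0.055555556 + 0.33333333² = 0.16666667
Var(Z) = 0.33333333*0.16666667 - (0.5*0.33333333)²
= 0.055555556 - 0.027777778 = 0.027777778

0.027777778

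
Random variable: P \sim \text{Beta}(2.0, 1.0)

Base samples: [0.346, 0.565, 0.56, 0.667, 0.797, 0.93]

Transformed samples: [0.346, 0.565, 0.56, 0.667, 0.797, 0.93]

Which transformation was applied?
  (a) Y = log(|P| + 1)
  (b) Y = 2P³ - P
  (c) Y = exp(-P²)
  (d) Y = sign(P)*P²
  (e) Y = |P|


Checking option (e) Y = |P|:
  P = 0.346 -> Y = 0.346 ✓
  P = 0.565 -> Y = 0.565 ✓
  P = 0.56 -> Y = 0.56 ✓
All samples match this transformation.

(e) |P|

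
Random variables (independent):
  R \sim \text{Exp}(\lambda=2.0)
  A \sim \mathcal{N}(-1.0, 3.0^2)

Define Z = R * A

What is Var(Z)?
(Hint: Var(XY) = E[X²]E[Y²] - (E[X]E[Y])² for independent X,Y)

Var(XY) = E[X²]E[Y²] - (E[X]E[Y])²
E[R] = 0.5, Var(R) = 0.25
E[A] = -1, Var(A) = 9
E[R²] = 0.25 + 0.5² = 0.5
E[A²] = 9 + (-1)² = 10
Var(Z) = 0.5*10 - (0.5*(-1))²
= 5 - 0.25 = 4.75

4.75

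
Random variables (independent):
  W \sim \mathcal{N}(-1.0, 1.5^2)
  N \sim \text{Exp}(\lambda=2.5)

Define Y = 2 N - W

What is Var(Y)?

For independent RVs: Var(aX + bY) = a²Var(X) + b²Var(Y)
Var(W) = 2.25
Var(N) = 0.16
Var(Y) = (-1)²*2.25 + 2²*0.16
= 1*2.25 + 4*0.16 = 2.89

2.89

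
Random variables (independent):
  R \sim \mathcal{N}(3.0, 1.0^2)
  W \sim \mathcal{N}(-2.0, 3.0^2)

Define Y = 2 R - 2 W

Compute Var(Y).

For independent RVs: Var(aX + bY) = a²Var(X) + b²Var(Y)
Var(R) = 1
Var(W) = 9
Var(Y) = 2²*1 + (-2)²*9
= 4*1 + 4*9 = 40

40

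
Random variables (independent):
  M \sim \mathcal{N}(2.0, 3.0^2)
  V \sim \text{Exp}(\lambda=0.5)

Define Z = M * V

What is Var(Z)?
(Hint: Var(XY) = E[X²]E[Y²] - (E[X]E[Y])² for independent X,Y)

Var(XY) = E[X²]E[Y²] - (E[X]E[Y])²
E[M] = 2, Var(M) = 9
E[V] = 2, Var(V) = 4
E[M²] = 9 + 2² = 13
E[V²] = 4 + 2² = 8
Var(Z) = 13*8 - (2*2)²
= 104 - 16 = 88

88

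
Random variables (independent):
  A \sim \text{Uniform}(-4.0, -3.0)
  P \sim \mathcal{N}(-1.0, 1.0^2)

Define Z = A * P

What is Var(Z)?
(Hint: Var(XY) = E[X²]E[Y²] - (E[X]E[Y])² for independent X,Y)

Var(XY) = E[X²]E[Y²] - (E[X]E[Y])²
E[A] = -3.5, Var(A) = 0.083333333
E[P] = -1, Var(P) = 1
E[A²] = 0.083333333 + (-3.5)² = 12.333333
E[P²] = 1 + (-1)² = 2
Var(Z) = 12.333333*2 - (-3.5*(-1))²
= 24.666667 - 12.25 = 12.416667

12.416667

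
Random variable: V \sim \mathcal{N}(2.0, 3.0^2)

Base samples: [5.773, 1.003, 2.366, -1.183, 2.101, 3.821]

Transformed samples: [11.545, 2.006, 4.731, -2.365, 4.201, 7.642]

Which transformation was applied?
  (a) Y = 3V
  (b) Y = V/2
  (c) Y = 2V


Checking option (c) Y = 2V:
  V = 5.773 -> Y = 11.545 ✓
  V = 1.003 -> Y = 2.006 ✓
  V = 2.366 -> Y = 4.731 ✓
All samples match this transformation.

(c) 2V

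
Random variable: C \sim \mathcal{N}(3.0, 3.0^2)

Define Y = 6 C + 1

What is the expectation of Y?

For Y = 6C + 1:
E[Y] = 6 * E[C] + 1
E[C] = 3.0 = 3
E[Y] = 6 * 3 + 1 = 19

19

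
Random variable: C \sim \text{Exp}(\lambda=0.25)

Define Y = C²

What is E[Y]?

E[C²] = Var(C) + (E[C])² = 16 + 16 = 32

32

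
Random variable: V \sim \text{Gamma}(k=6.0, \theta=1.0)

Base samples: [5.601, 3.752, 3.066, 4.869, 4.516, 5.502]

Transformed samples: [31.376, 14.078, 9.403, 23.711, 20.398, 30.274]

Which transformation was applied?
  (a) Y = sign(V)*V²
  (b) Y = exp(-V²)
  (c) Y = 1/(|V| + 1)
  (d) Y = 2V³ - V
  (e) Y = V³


Checking option (a) Y = sign(V)*V²:
  V = 5.601 -> Y = 31.376 ✓
  V = 3.752 -> Y = 14.078 ✓
  V = 3.066 -> Y = 9.403 ✓
All samples match this transformation.

(a) sign(V)*V²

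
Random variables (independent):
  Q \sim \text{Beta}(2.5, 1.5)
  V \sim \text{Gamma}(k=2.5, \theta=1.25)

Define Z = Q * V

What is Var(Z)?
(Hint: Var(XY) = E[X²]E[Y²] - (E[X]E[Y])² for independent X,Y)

Var(XY) = E[X²]E[Y²] - (E[X]E[Y])²
E[Q] = 0.625, Var(Q) = 0.046875
E[V] = 3.125, Var(V) = 3.90625
E[Q²] = 0.046875 + 0.625² = 0.4375
E[V²] = 3.90625 + 3.125² = 13.671875
Var(Z) = 0.4375*13.671875 - (0.625*3.125)²
= 5.9814453 - 3.8146973 = 2.166748

2.166748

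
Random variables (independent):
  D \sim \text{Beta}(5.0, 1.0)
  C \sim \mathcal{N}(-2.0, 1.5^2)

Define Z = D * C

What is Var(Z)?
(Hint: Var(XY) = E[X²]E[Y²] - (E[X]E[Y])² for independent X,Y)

Var(XY) = E[X²]E[Y²] - (E[X]E[Y])²
E[D] = 0.83333333, Var(D) = 0.01984127
E[C] = -2, Var(C) = 2.25
E[D²] = 0.01984127 + 0.83333333² = 0.71428571
E[C²] = 2.25 + (-2)² = 6.25
Var(Z) = 0.71428571*6.25 - (0.83333333*(-2))²
= 4.4642857 - 2.7777778 = 1.6865079

1.6865079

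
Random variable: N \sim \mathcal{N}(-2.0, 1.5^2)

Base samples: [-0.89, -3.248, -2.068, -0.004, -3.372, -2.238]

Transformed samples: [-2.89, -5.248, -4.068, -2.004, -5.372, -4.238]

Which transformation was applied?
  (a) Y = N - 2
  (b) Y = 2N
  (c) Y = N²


Checking option (a) Y = N - 2:
  N = -0.89 -> Y = -2.89 ✓
  N = -3.248 -> Y = -5.248 ✓
  N = -2.068 -> Y = -4.068 ✓
All samples match this transformation.

(a) N - 2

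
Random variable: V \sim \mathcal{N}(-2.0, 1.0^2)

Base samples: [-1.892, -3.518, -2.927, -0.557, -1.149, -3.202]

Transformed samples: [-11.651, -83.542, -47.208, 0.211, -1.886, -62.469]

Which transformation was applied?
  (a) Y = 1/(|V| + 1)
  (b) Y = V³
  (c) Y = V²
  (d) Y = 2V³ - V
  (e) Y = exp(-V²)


Checking option (d) Y = 2V³ - V:
  V = -1.892 -> Y = -11.651 ✓
  V = -3.518 -> Y = -83.542 ✓
  V = -2.927 -> Y = -47.208 ✓
All samples match this transformation.

(d) 2V³ - V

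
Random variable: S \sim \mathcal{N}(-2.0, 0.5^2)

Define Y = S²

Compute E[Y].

Using E[X²] = Var(X) + (E[X])²:
E[S] = -2
Var(S) = 0.5^2 = 0.25
E[S²] = 0.25 + (-2)² = 0.25 + 4 = 4.25

4.25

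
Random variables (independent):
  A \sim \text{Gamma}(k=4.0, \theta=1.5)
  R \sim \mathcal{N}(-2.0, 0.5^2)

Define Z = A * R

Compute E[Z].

For independent RVs: E[XY] = E[X]*E[Y]
E[A] = 6
E[R] = -2
E[Z] = 6 * (-2) = -12

-12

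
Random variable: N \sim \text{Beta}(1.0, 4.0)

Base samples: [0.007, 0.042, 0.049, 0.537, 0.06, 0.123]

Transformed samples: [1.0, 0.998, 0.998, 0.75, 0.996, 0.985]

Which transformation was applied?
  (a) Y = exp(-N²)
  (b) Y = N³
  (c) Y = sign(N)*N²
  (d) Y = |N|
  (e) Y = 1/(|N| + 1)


Checking option (a) Y = exp(-N²):
  N = 0.007 -> Y = 1.0 ✓
  N = 0.042 -> Y = 0.998 ✓
  N = 0.049 -> Y = 0.998 ✓
All samples match this transformation.

(a) exp(-N²)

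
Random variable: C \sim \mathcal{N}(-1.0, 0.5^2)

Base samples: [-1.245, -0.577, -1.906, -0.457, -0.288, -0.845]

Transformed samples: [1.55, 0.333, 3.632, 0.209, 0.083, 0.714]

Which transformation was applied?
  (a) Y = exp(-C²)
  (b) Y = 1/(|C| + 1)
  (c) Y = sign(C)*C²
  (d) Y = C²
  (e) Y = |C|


Checking option (d) Y = C²:
  C = -1.245 -> Y = 1.55 ✓
  C = -0.577 -> Y = 0.333 ✓
  C = -1.906 -> Y = 3.632 ✓
All samples match this transformation.

(d) C²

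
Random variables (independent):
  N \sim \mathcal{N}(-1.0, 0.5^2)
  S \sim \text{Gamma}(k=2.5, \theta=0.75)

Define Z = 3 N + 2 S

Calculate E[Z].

E[Z] = 3*E[N] + 2*E[S]
E[N] = -1
E[S] = 1.875
E[Z] = 3*(-1) + 2*1.875 = 0.75

0.75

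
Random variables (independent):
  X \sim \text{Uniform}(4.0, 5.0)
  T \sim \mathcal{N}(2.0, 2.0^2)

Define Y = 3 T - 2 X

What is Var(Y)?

For independent RVs: Var(aX + bY) = a²Var(X) + b²Var(Y)
Var(X) = 0.083333333
Var(T) = 4
Var(Y) = (-2)²*0.083333333 + 3²*4
= 4*0.083333333 + 9*4 = 36.333333

36.333333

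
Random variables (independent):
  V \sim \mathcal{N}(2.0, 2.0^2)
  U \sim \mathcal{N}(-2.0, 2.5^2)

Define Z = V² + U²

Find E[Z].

E[Z] = E[V²] + E[U²]
E[V²] = Var(V) + E[V]² = 4 + 4 = 8
E[U²] = Var(U) + E[U]² = 6.25 + 4 = 10.25
E[Z] = 8 + 10.25 = 18.25

18.25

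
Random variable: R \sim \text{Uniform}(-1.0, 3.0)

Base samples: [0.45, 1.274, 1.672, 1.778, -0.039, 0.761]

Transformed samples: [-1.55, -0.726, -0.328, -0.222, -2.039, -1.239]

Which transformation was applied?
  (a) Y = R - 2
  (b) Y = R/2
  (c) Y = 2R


Checking option (a) Y = R - 2:
  R = 0.45 -> Y = -1.55 ✓
  R = 1.274 -> Y = -0.726 ✓
  R = 1.672 -> Y = -0.328 ✓
All samples match this transformation.

(a) R - 2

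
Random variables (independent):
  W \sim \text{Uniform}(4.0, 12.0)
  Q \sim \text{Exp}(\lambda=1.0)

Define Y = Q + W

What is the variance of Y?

For independent RVs: Var(aX + bY) = a²Var(X) + b²Var(Y)
Var(W) = 5.3333333
Var(Q) = 1
Var(Y) = 1²*5.3333333 + 1²*1
= 1*5.3333333 + 1*1 = 6.3333333

6.3333333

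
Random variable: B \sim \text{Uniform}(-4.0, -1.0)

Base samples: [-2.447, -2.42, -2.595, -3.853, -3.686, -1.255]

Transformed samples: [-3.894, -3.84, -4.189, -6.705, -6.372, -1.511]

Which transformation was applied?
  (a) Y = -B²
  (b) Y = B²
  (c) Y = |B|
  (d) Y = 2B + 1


Checking option (d) Y = 2B + 1:
  B = -2.447 -> Y = -3.894 ✓
  B = -2.42 -> Y = -3.84 ✓
  B = -2.595 -> Y = -4.189 ✓
All samples match this transformation.

(d) 2B + 1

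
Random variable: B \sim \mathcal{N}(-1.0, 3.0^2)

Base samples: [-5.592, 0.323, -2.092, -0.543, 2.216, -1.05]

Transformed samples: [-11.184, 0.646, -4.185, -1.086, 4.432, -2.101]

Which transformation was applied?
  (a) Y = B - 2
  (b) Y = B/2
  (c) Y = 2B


Checking option (c) Y = 2B:
  B = -5.592 -> Y = -11.184 ✓
  B = 0.323 -> Y = 0.646 ✓
  B = -2.092 -> Y = -4.185 ✓
All samples match this transformation.

(c) 2B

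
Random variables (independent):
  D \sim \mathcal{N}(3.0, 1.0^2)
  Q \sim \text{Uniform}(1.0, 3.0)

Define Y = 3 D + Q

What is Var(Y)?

For independent RVs: Var(aX + bY) = a²Var(X) + b²Var(Y)
Var(D) = 1
Var(Q) = 0.33333333
Var(Y) = 3²*1 + 1²*0.33333333
= 9*1 + 1*0.33333333 = 9.3333333

9.3333333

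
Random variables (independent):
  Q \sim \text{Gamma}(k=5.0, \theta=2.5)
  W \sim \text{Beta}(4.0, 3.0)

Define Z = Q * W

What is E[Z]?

For independent RVs: E[XY] = E[X]*E[Y]
E[Q] = 12.5
E[W] = 0.57142857
E[Z] = 12.5 * 0.57142857 = 7.1428571

7.1428571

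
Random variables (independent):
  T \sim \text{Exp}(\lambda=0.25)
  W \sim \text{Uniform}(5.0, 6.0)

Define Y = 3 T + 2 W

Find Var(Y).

For independent RVs: Var(aX + bY) = a²Var(X) + b²Var(Y)
Var(T) = 16
Var(W) = 0.083333333
Var(Y) = 3²*16 + 2²*0.083333333
= 9*16 + 4*0.083333333 = 144.33333

144.33333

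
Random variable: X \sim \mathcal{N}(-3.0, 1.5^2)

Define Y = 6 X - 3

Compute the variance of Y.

For Y = aX + b: Var(Y) = a² * Var(X)
Var(X) = 1.5^2 = 2.25
Var(Y) = 6² * 2.25 = 36 * 2.25 = 81

81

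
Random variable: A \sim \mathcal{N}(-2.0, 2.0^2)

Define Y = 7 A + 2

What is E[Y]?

For Y = 7A + 2:
E[Y] = 7 * E[A] + 2
E[A] = -2.0 = -2
E[Y] = 7 * (-2) + 2 = -12

-12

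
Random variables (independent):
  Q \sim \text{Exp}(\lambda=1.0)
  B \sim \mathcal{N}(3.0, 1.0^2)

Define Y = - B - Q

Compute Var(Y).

For independent RVs: Var(aX + bY) = a²Var(X) + b²Var(Y)
Var(Q) = 1
Var(B) = 1
Var(Y) = (-1)²*1 + (-1)²*1
= 1*1 + 1*1 = 2

2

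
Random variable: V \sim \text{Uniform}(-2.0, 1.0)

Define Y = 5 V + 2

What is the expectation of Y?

For Y = 5V + 2:
E[Y] = 5 * E[V] + 2
E[V] = (-2 + 1)/2 = -0.5
E[Y] = 5 * (-0.5) + 2 = -0.5

-0.5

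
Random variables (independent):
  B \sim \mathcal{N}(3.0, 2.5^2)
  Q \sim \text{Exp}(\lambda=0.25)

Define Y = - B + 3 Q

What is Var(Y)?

For independent RVs: Var(aX + bY) = a²Var(X) + b²Var(Y)
Var(B) = 6.25
Var(Q) = 16
Var(Y) = (-1)²*6.25 + 3²*16
= 1*6.25 + 9*16 = 150.25

150.25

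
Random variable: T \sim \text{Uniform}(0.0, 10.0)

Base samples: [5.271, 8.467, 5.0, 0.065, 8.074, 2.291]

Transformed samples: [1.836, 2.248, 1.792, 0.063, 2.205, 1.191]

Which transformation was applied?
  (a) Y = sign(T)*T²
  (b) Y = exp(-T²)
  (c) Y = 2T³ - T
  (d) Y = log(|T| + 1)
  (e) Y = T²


Checking option (d) Y = log(|T| + 1):
  T = 5.271 -> Y = 1.836 ✓
  T = 8.467 -> Y = 2.248 ✓
  T = 5.0 -> Y = 1.792 ✓
All samples match this transformation.

(d) log(|T| + 1)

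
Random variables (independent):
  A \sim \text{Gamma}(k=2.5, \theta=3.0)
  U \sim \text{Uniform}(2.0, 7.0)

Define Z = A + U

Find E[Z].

E[Z] = 1*E[A] + 1*E[U]
E[A] = 7.5
E[U] = 4.5
E[Z] = 1*7.5 + 1*4.5 = 12

12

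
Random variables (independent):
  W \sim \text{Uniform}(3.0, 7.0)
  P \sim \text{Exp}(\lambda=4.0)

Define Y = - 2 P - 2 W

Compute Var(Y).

For independent RVs: Var(aX + bY) = a²Var(X) + b²Var(Y)
Var(W) = 1.3333333
Var(P) = 0.0625
Var(Y) = (-2)²*1.3333333 + (-2)²*0.0625
= 4*1.3333333 + 4*0.0625 = 5.5833333

5.5833333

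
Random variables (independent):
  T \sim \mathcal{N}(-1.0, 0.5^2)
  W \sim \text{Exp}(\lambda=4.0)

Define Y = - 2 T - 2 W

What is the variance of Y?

For independent RVs: Var(aX + bY) = a²Var(X) + b²Var(Y)
Var(T) = 0.25
Var(W) = 0.0625
Var(Y) = (-2)²*0.25 + (-2)²*0.0625
= 4*0.25 + 4*0.0625 = 1.25

1.25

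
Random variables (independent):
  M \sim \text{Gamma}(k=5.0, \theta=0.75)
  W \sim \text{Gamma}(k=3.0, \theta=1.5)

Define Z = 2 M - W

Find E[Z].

E[Z] = 2*E[M] - 1*E[W]
E[M] = 3.75
E[W] = 4.5
E[Z] = 2*3.75 - 1*4.5 = 3

3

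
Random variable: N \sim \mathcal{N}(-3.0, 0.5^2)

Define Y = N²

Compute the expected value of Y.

E[N²] = Var(N) + (E[N])² = 0.25 + 9 = 9.25

9.25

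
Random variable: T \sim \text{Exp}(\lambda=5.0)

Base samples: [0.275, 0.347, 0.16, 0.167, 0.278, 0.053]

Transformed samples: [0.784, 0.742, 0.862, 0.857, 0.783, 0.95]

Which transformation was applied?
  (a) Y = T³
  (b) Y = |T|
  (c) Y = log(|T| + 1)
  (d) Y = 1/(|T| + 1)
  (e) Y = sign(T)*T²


Checking option (d) Y = 1/(|T| + 1):
  T = 0.275 -> Y = 0.784 ✓
  T = 0.347 -> Y = 0.742 ✓
  T = 0.16 -> Y = 0.862 ✓
All samples match this transformation.

(d) 1/(|T| + 1)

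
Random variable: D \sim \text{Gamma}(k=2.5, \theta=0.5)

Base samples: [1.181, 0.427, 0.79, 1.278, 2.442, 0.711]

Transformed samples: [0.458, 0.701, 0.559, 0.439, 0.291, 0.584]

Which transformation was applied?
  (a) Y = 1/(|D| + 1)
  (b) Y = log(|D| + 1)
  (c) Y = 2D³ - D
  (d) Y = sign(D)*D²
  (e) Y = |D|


Checking option (a) Y = 1/(|D| + 1):
  D = 1.181 -> Y = 0.458 ✓
  D = 0.427 -> Y = 0.701 ✓
  D = 0.79 -> Y = 0.559 ✓
All samples match this transformation.

(a) 1/(|D| + 1)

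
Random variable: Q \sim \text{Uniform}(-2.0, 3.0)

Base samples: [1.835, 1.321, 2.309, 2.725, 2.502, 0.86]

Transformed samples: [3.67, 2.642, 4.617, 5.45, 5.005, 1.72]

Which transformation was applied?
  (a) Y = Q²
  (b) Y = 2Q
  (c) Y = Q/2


Checking option (b) Y = 2Q:
  Q = 1.835 -> Y = 3.67 ✓
  Q = 1.321 -> Y = 2.642 ✓
  Q = 2.309 -> Y = 4.617 ✓
All samples match this transformation.

(b) 2Q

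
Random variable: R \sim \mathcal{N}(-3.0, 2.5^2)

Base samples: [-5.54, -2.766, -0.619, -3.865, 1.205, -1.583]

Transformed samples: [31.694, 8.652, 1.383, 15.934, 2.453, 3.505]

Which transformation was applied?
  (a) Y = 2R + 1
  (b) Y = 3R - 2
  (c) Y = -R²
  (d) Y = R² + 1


Checking option (d) Y = R² + 1:
  R = -5.54 -> Y = 31.694 ✓
  R = -2.766 -> Y = 8.652 ✓
  R = -0.619 -> Y = 1.383 ✓
All samples match this transformation.

(d) R² + 1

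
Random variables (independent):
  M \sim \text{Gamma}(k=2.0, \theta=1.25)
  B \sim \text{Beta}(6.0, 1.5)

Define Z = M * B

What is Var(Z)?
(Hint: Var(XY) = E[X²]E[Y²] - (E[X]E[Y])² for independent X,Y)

Var(XY) = E[X²]E[Y²] - (E[X]E[Y])²
E[M] = 2.5, Var(M) = 3.125
E[B] = 0.8, Var(B) = 0.018823529
E[M²] = 3.125 + 2.5² = 9.375
E[B²] = 0.018823529 + 0.8² = 0.65882353
Var(Z) = 9.375*0.65882353 - (2.5*0.8)²
= 6.1764706 - 4 = 2.1764706

2.1764706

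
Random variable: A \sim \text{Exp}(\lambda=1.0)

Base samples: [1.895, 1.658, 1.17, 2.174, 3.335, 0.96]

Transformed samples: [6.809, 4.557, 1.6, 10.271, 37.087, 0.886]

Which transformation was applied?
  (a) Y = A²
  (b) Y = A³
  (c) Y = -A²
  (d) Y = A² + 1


Checking option (b) Y = A³:
  A = 1.895 -> Y = 6.809 ✓
  A = 1.658 -> Y = 4.557 ✓
  A = 1.17 -> Y = 1.6 ✓
All samples match this transformation.

(b) A³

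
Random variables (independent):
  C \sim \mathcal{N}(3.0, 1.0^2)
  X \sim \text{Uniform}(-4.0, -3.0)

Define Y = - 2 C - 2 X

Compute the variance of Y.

For independent RVs: Var(aX + bY) = a²Var(X) + b²Var(Y)
Var(C) = 1
Var(X) = 0.083333333
Var(Y) = (-2)²*1 + (-2)²*0.083333333
= 4*1 + 4*0.083333333 = 4.3333333

4.3333333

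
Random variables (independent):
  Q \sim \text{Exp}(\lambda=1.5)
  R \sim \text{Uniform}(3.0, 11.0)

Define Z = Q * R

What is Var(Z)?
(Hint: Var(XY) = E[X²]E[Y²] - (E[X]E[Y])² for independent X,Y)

Var(XY) = E[X²]E[Y²] - (E[X]E[Y])²
E[Q] = 0.66666667, Var(Q) = 0.44444444
E[R] = 7, Var(R) = 5.3333333
E[Q²] = 0.44444444 + 0.66666667² = 0.88888889
E[R²] = 5.3333333 + 7² = 54.333333
Var(Z) = 0.88888889*54.333333 - (0.66666667*7)²
= 48.296296 - 21.777778 = 26.518519

26.518519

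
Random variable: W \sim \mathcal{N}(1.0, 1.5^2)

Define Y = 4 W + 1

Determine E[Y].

For Y = 4W + 1:
E[Y] = 4 * E[W] + 1
E[W] = 1.0 = 1
E[Y] = 4 * 1 + 1 = 5

5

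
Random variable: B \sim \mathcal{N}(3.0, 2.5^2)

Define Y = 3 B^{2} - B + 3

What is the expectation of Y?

E[Y] = 3*E[B²] - 1*E[B] + 3
E[B] = 3
E[B²] = Var(B) + (E[B])² = 6.25 + 9 = 15.25
E[Y] = 3*15.25 - 1*3 + 3 = 45.75

45.75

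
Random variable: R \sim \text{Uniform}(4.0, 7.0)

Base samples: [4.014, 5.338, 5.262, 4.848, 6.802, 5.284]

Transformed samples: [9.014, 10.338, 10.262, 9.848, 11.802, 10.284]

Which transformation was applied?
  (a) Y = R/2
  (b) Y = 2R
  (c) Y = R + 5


Checking option (c) Y = R + 5:
  R = 4.014 -> Y = 9.014 ✓
  R = 5.338 -> Y = 10.338 ✓
  R = 5.262 -> Y = 10.262 ✓
All samples match this transformation.

(c) R + 5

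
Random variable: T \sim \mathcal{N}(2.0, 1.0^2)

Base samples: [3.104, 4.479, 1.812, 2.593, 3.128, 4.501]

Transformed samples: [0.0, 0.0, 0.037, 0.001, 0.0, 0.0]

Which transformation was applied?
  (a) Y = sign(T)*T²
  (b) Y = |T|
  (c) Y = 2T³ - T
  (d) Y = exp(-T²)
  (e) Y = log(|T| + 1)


Checking option (d) Y = exp(-T²):
  T = 3.104 -> Y = 0.0 ✓
  T = 4.479 -> Y = 0.0 ✓
  T = 1.812 -> Y = 0.037 ✓
All samples match this transformation.

(d) exp(-T²)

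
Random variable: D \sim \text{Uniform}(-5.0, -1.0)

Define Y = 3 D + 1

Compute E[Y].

For Y = 3D + 1:
E[Y] = 3 * E[D] + 1
E[D] = (-5 - 1)/2 = -3
E[Y] = 3 * (-3) + 1 = -8

-8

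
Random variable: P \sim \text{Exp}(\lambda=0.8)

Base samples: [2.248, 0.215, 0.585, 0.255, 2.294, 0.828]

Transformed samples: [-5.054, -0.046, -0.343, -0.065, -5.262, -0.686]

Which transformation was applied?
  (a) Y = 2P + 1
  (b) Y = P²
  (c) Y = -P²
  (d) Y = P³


Checking option (c) Y = -P²:
  P = 2.248 -> Y = -5.054 ✓
  P = 0.215 -> Y = -0.046 ✓
  P = 0.585 -> Y = -0.343 ✓
All samples match this transformation.

(c) -P²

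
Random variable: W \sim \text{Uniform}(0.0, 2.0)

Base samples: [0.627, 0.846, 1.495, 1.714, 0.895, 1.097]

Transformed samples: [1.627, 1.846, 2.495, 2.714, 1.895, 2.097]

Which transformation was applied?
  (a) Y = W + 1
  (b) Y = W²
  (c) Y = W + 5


Checking option (a) Y = W + 1:
  W = 0.627 -> Y = 1.627 ✓
  W = 0.846 -> Y = 1.846 ✓
  W = 1.495 -> Y = 2.495 ✓
All samples match this transformation.

(a) W + 1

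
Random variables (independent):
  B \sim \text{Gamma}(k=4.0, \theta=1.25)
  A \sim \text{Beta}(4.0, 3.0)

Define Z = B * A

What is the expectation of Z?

For independent RVs: E[XY] = E[X]*E[Y]
E[B] = 5
E[A] = 0.57142857
E[Z] = 5 * 0.57142857 = 2.8571429

2.8571429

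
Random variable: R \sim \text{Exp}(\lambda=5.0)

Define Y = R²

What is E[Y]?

E[R²] = Var(R) + (E[R])² = 0.04 + 0.04 = 0.08

0.08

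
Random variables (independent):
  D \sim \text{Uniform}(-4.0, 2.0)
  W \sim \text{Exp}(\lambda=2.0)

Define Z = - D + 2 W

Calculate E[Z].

E[Z] = -1*E[D] + 2*E[W]
E[D] = -1
E[W] = 0.5
E[Z] = -1*(-1) + 2*0.5 = 2

2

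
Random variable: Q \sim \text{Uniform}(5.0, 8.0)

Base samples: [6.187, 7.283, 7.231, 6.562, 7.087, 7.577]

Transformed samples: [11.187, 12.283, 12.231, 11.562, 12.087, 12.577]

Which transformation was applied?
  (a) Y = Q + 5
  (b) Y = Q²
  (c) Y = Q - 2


Checking option (a) Y = Q + 5:
  Q = 6.187 -> Y = 11.187 ✓
  Q = 7.283 -> Y = 12.283 ✓
  Q = 7.231 -> Y = 12.231 ✓
All samples match this transformation.

(a) Q + 5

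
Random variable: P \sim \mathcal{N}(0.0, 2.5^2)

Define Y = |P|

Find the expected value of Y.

For X ~ N(0, 2.5²), E[|X|] = sigma * sqrt(2/pi)
= 2.5 * sqrt(2/pi) = 1.9947114

1.9947114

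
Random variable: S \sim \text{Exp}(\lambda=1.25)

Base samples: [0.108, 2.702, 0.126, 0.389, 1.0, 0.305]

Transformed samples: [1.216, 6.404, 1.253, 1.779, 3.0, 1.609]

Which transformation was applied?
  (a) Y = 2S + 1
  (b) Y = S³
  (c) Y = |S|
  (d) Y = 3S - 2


Checking option (a) Y = 2S + 1:
  S = 0.108 -> Y = 1.216 ✓
  S = 2.702 -> Y = 6.404 ✓
  S = 0.126 -> Y = 1.253 ✓
All samples match this transformation.

(a) 2S + 1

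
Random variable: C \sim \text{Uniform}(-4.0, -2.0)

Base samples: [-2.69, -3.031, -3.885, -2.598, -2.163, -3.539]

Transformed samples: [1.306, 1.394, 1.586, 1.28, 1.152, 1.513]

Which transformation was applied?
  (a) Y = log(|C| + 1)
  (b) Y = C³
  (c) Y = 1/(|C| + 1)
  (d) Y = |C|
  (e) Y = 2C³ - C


Checking option (a) Y = log(|C| + 1):
  C = -2.69 -> Y = 1.306 ✓
  C = -3.031 -> Y = 1.394 ✓
  C = -3.885 -> Y = 1.586 ✓
All samples match this transformation.

(a) log(|C| + 1)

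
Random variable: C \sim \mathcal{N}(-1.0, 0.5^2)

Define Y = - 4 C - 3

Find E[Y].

For Y = -4C - 3:
E[Y] = -4 * E[C] - 3
E[C] = -1.0 = -1
E[Y] = -4 * (-1) - 3 = 1

1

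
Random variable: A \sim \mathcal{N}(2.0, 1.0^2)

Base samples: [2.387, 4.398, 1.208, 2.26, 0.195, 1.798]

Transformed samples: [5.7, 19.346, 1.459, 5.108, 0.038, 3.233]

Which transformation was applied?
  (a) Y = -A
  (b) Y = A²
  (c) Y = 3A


Checking option (b) Y = A²:
  A = 2.387 -> Y = 5.7 ✓
  A = 4.398 -> Y = 19.346 ✓
  A = 1.208 -> Y = 1.459 ✓
All samples match this transformation.

(b) A²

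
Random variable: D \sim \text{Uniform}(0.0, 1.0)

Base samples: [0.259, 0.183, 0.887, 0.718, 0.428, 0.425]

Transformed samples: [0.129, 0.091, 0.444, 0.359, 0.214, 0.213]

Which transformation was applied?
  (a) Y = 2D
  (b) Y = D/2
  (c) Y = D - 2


Checking option (b) Y = D/2:
  D = 0.259 -> Y = 0.129 ✓
  D = 0.183 -> Y = 0.091 ✓
  D = 0.887 -> Y = 0.444 ✓
All samples match this transformation.

(b) D/2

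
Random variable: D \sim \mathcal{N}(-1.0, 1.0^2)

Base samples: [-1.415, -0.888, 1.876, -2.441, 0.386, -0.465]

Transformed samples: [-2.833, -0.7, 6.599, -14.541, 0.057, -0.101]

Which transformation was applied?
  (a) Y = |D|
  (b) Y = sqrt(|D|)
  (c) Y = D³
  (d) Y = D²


Checking option (c) Y = D³:
  D = -1.415 -> Y = -2.833 ✓
  D = -0.888 -> Y = -0.7 ✓
  D = 1.876 -> Y = 6.599 ✓
All samples match this transformation.

(c) D³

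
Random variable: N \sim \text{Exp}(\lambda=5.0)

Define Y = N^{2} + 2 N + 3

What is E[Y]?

E[Y] = 1*E[N²] + 2*E[N] + 3
E[N] = 0.2
E[N²] = Var(N) + (E[N])² = 0.04 + 0.04 = 0.08
E[Y] = 1*0.08 + 2*0.2 + 3 = 3.48

3.48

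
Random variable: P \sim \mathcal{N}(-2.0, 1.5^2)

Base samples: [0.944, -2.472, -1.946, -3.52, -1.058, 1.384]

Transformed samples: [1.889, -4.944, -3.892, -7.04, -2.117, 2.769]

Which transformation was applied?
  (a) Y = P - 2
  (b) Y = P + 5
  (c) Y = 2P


Checking option (c) Y = 2P:
  P = 0.944 -> Y = 1.889 ✓
  P = -2.472 -> Y = -4.944 ✓
  P = -1.946 -> Y = -3.892 ✓
All samples match this transformation.

(c) 2P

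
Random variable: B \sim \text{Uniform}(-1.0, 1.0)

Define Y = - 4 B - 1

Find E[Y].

For Y = -4B - 1:
E[Y] = -4 * E[B] - 1
E[B] = (-1 + 1)/2 = 0
E[Y] = -4 * 0 - 1 = -1

-1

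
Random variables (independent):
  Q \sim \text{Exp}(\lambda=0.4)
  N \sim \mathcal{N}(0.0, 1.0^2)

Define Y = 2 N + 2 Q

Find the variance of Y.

For independent RVs: Var(aX + bY) = a²Var(X) + b²Var(Y)
Var(Q) = 6.25
Var(N) = 1
Var(Y) = 2²*6.25 + 2²*1
= 4*6.25 + 4*1 = 29

29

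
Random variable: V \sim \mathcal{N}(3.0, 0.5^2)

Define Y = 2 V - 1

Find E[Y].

For Y = 2V - 1:
E[Y] = 2 * E[V] - 1
E[V] = 3.0 = 3
E[Y] = 2 * 3 - 1 = 5

5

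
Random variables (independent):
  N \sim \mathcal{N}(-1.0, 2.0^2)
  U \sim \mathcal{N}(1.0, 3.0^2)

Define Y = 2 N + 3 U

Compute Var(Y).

For independent RVs: Var(aX + bY) = a²Var(X) + b²Var(Y)
Var(N) = 4
Var(U) = 9
Var(Y) = 2²*4 + 3²*9
= 4*4 + 9*9 = 97

97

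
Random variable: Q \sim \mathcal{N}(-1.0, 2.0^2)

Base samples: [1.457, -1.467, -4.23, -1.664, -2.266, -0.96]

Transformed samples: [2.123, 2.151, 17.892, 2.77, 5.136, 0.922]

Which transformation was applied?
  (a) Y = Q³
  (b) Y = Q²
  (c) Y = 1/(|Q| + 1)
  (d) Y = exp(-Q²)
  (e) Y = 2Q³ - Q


Checking option (b) Y = Q²:
  Q = 1.457 -> Y = 2.123 ✓
  Q = -1.467 -> Y = 2.151 ✓
  Q = -4.23 -> Y = 17.892 ✓
All samples match this transformation.

(b) Q²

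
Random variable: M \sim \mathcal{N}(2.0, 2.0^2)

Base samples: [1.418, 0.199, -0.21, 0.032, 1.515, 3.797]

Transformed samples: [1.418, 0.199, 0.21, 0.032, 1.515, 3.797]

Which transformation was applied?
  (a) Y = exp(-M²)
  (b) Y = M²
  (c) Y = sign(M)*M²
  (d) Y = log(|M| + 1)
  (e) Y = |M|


Checking option (e) Y = |M|:
  M = 1.418 -> Y = 1.418 ✓
  M = 0.199 -> Y = 0.199 ✓
  M = -0.21 -> Y = 0.21 ✓
All samples match this transformation.

(e) |M|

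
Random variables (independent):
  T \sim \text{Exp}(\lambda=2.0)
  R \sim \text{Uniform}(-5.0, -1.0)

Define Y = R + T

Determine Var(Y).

For independent RVs: Var(aX + bY) = a²Var(X) + b²Var(Y)
Var(T) = 0.25
Var(R) = 1.3333333
Var(Y) = 1²*0.25 + 1²*1.3333333
= 1*0.25 + 1*1.3333333 = 1.5833333

1.5833333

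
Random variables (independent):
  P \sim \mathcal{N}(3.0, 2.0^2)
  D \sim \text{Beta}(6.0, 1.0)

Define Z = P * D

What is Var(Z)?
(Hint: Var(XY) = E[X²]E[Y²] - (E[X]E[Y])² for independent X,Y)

Var(XY) = E[X²]E[Y²] - (E[X]E[Y])²
E[P] = 3, Var(P) = 4
E[D] = 0.85714286, Var(D) = 0.015306122
E[P²] = 4 + 3² = 13
E[D²] = 0.015306122 + 0.85714286² = 0.75
Var(Z) = 13*0.75 - (3*0.85714286)²
= 9.75 - 6.6122449 = 3.1377551

3.1377551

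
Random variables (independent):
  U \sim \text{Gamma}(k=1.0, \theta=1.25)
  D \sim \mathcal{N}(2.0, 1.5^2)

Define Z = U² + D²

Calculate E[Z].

E[Z] = E[U²] + E[D²]
E[U²] = Var(U) + E[U]² = 1.5625 + 1.5625 = 3.125
E[D²] = Var(D) + E[D]² = 2.25 + 4 = 6.25
E[Z] = 3.125 + 6.25 = 9.375

9.375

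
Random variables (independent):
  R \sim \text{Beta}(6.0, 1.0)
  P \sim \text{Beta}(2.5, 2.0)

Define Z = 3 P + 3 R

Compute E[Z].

E[Z] = 3*E[R] + 3*E[P]
E[R] = 0.85714286
E[P] = 0.55555556
E[Z] = 3*0.85714286 + 3*0.55555556 = 4.2380952

4.2380952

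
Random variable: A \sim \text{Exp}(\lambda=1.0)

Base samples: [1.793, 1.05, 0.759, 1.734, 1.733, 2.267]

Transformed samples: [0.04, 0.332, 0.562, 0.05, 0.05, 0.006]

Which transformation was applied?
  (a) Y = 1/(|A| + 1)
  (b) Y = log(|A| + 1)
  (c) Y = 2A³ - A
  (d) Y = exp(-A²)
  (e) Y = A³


Checking option (d) Y = exp(-A²):
  A = 1.793 -> Y = 0.04 ✓
  A = 1.05 -> Y = 0.332 ✓
  A = 0.759 -> Y = 0.562 ✓
All samples match this transformation.

(d) exp(-A²)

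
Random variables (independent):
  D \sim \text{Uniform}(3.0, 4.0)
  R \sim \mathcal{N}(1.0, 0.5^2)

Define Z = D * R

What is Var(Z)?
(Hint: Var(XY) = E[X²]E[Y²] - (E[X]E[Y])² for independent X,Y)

Var(XY) = E[X²]E[Y²] - (E[X]E[Y])²
E[D] = 3.5, Var(D) = 0.083333333
E[R] = 1, Var(R) = 0.25
E[D²] = 0.083333333 + 3.5² = 12.333333
E[R²] = 0.25 + 1² = 1.25
Var(Z) = 12.333333*1.25 - (3.5*1)²
= 15.416667 - 12.25 = 3.1666667

3.1666667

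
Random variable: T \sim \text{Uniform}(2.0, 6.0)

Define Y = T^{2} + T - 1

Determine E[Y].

E[Y] = 1*E[T²] + 1*E[T] - 1
E[T] = 4
E[T²] = Var(T) + (E[T])² = 1.3333333 + 16 = 17.333333
E[Y] = 1*17.333333 + 1*4 - 1 = 20.333333

20.333333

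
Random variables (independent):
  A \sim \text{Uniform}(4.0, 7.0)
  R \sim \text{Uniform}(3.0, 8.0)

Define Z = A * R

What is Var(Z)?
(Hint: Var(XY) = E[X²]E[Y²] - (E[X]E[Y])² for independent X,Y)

Var(XY) = E[X²]E[Y²] - (E[X]E[Y])²
E[A] = 5.5, Var(A) = 0.75
E[R] = 5.5, Var(R) = 2.0833333
E[A²] = 0.75 + 5.5² = 31
E[R²] = 2.0833333 + 5.5² = 32.333333
Var(Z) = 31*32.333333 - (5.5*5.5)²
= 1002.3333 - 915.0625 = 87.270833

87.270833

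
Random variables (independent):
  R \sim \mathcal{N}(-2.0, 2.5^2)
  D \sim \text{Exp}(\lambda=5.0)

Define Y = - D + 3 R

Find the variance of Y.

For independent RVs: Var(aX + bY) = a²Var(X) + b²Var(Y)
Var(R) = 6.25
Var(D) = 0.04
Var(Y) = 3²*6.25 + (-1)²*0.04
= 9*6.25 + 1*0.04 = 56.29

56.29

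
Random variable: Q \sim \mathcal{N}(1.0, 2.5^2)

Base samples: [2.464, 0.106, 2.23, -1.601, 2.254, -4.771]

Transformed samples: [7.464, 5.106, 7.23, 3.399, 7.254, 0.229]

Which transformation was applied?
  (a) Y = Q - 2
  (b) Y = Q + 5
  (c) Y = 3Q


Checking option (b) Y = Q + 5:
  Q = 2.464 -> Y = 7.464 ✓
  Q = 0.106 -> Y = 5.106 ✓
  Q = 2.23 -> Y = 7.23 ✓
All samples match this transformation.

(b) Q + 5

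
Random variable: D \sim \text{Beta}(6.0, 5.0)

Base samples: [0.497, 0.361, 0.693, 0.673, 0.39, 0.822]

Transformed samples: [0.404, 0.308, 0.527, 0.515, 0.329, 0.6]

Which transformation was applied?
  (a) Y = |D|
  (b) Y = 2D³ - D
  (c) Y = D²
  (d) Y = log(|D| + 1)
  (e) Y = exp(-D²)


Checking option (d) Y = log(|D| + 1):
  D = 0.497 -> Y = 0.404 ✓
  D = 0.361 -> Y = 0.308 ✓
  D = 0.693 -> Y = 0.527 ✓
All samples match this transformation.

(d) log(|D| + 1)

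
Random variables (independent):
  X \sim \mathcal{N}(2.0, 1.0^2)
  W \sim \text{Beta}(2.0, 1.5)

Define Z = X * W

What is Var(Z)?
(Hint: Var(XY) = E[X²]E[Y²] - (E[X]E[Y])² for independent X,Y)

Var(XY) = E[X²]E[Y²] - (E[X]E[Y])²
E[X] = 2, Var(X) = 1
E[W] = 0.57142857, Var(W) = 0.054421769
E[X²] = 1 + 2² = 5
E[W²] = 0.054421769 + 0.57142857² = 0.38095238
Var(Z) = 5*0.38095238 - (2*0.57142857)²
= 1.9047619 - 1.3061224 = 0.59863946

0.59863946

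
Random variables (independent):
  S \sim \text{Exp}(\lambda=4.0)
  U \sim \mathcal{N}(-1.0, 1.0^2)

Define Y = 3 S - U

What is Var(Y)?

For independent RVs: Var(aX + bY) = a²Var(X) + b²Var(Y)
Var(S) = 0.0625
Var(U) = 1
Var(Y) = 3²*0.0625 + (-1)²*1
= 9*0.0625 + 1*1 = 1.5625

1.5625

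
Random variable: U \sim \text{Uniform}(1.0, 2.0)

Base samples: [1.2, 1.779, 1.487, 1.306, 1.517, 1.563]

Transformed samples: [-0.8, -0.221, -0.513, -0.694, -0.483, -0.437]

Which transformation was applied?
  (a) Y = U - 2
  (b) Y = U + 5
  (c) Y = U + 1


Checking option (a) Y = U - 2:
  U = 1.2 -> Y = -0.8 ✓
  U = 1.779 -> Y = -0.221 ✓
  U = 1.487 -> Y = -0.513 ✓
All samples match this transformation.

(a) U - 2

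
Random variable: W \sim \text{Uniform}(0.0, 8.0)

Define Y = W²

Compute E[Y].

Using E[X²] = Var(X) + (E[X])²:
E[W] = 4
Var(W) = (8 - 0)^2/12 = 5.3333333
E[W²] = 5.3333333 + 4² = 5.3333333 + 16 = 21.333333

21.333333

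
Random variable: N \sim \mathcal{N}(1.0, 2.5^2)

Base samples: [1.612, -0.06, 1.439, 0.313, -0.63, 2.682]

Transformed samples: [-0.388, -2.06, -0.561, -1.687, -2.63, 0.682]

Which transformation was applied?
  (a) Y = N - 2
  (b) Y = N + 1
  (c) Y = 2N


Checking option (a) Y = N - 2:
  N = 1.612 -> Y = -0.388 ✓
  N = -0.06 -> Y = -2.06 ✓
  N = 1.439 -> Y = -0.561 ✓
All samples match this transformation.

(a) N - 2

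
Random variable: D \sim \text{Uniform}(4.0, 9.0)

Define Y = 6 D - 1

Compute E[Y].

For Y = 6D - 1:
E[Y] = 6 * E[D] - 1
E[D] = (4 + 9)/2 = 6.5
E[Y] = 6 * 6.5 - 1 = 38

38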